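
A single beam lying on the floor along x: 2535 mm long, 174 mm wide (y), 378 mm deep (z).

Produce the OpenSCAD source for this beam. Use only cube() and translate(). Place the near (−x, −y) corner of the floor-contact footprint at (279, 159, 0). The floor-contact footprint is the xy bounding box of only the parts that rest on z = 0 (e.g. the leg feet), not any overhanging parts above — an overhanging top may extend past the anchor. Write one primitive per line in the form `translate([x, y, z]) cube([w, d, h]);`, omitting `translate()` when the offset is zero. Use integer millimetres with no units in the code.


translate([279, 159, 0]) cube([2535, 174, 378]);


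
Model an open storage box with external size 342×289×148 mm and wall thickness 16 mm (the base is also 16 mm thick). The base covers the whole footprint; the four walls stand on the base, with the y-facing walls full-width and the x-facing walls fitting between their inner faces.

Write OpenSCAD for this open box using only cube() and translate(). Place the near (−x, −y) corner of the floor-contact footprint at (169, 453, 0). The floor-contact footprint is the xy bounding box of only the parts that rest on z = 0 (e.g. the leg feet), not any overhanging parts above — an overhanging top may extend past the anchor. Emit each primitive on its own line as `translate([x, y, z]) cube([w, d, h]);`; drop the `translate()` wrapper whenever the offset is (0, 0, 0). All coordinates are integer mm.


translate([169, 453, 0]) cube([342, 289, 16]);
translate([169, 453, 16]) cube([342, 16, 132]);
translate([169, 726, 16]) cube([342, 16, 132]);
translate([169, 469, 16]) cube([16, 257, 132]);
translate([495, 469, 16]) cube([16, 257, 132]);


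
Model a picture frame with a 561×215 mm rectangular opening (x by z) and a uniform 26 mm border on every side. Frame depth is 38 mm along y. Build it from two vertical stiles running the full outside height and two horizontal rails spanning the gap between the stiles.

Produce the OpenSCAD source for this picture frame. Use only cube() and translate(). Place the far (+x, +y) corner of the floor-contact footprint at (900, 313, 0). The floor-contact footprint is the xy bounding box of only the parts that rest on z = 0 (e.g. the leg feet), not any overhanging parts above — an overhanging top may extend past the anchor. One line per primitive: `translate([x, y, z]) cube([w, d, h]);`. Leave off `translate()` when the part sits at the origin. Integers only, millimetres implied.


translate([287, 275, 0]) cube([26, 38, 267]);
translate([874, 275, 0]) cube([26, 38, 267]);
translate([313, 275, 0]) cube([561, 38, 26]);
translate([313, 275, 241]) cube([561, 38, 26]);


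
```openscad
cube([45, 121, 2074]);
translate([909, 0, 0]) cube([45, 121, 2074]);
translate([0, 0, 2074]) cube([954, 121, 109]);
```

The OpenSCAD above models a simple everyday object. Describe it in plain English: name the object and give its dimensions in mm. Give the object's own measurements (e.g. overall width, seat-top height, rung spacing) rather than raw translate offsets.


A door frame. The clear opening is 864 mm wide and 2074 mm high. Two 45 mm wide jambs, 121 mm deep, stand either side of the opening from the floor to the top of the opening. A 109 mm thick head sits across the top of both jambs, spanning the full outside width of the frame.


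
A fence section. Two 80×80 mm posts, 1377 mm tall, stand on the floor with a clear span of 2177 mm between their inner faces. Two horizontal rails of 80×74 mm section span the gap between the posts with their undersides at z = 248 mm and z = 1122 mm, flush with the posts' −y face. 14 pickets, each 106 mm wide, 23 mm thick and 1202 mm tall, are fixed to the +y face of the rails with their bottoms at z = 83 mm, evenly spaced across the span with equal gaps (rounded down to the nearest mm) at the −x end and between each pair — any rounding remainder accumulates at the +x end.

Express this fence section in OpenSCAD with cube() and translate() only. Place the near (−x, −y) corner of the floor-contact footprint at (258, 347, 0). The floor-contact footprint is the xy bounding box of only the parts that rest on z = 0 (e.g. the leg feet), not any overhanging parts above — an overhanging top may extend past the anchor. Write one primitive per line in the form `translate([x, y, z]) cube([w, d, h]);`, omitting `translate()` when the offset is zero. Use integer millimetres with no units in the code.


translate([258, 347, 0]) cube([80, 80, 1377]);
translate([2515, 347, 0]) cube([80, 80, 1377]);
translate([338, 347, 248]) cube([2177, 80, 74]);
translate([338, 347, 1122]) cube([2177, 80, 74]);
translate([384, 427, 83]) cube([106, 23, 1202]);
translate([536, 427, 83]) cube([106, 23, 1202]);
translate([688, 427, 83]) cube([106, 23, 1202]);
translate([840, 427, 83]) cube([106, 23, 1202]);
translate([992, 427, 83]) cube([106, 23, 1202]);
translate([1144, 427, 83]) cube([106, 23, 1202]);
translate([1296, 427, 83]) cube([106, 23, 1202]);
translate([1448, 427, 83]) cube([106, 23, 1202]);
translate([1600, 427, 83]) cube([106, 23, 1202]);
translate([1752, 427, 83]) cube([106, 23, 1202]);
translate([1904, 427, 83]) cube([106, 23, 1202]);
translate([2056, 427, 83]) cube([106, 23, 1202]);
translate([2208, 427, 83]) cube([106, 23, 1202]);
translate([2360, 427, 83]) cube([106, 23, 1202]);


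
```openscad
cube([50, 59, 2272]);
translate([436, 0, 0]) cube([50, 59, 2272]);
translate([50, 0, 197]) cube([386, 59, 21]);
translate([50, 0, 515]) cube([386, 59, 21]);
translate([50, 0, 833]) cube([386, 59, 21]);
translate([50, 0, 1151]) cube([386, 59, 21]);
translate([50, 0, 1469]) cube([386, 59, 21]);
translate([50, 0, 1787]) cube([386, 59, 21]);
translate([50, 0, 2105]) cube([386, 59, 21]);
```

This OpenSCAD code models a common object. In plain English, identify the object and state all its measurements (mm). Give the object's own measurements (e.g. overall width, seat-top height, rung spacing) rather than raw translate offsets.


A straight ladder. Two 50×59 mm vertical rails, 2272 mm tall, stand 486 mm apart (outside-to-outside) with their front faces coplanar on the −y side. 7 rungs, each 59 mm deep and 21 mm tall, span between the inner faces of the rails, front faces flush with the rails. The lowest rung's underside is at z = 197 mm and rungs are spaced 318 mm apart (underside to underside).


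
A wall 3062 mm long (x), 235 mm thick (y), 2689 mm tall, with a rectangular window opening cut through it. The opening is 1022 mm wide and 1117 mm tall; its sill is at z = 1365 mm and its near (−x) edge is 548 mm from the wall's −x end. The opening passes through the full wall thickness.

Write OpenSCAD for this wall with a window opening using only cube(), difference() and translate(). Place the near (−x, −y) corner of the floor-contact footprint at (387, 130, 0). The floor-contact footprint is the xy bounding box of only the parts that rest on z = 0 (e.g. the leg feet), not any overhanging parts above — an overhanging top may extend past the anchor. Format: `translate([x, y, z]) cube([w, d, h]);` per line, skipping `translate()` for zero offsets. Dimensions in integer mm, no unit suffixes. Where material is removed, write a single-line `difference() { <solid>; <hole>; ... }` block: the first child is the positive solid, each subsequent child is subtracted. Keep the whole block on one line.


difference() { translate([387, 130, 0]) cube([3062, 235, 2689]); translate([935, 130, 1365]) cube([1022, 235, 1117]); }


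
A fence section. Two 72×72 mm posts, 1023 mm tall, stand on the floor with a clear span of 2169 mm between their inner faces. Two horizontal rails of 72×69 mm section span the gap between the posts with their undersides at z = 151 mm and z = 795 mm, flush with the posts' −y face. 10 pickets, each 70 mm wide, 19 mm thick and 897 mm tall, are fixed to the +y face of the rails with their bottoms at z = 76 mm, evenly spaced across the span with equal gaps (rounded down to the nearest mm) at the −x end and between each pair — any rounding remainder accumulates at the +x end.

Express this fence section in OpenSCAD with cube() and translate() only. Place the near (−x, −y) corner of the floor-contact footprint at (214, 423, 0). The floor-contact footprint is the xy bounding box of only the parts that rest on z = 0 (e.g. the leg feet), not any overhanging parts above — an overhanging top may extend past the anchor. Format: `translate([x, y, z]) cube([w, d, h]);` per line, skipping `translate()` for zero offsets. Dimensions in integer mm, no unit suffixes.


translate([214, 423, 0]) cube([72, 72, 1023]);
translate([2455, 423, 0]) cube([72, 72, 1023]);
translate([286, 423, 151]) cube([2169, 72, 69]);
translate([286, 423, 795]) cube([2169, 72, 69]);
translate([419, 495, 76]) cube([70, 19, 897]);
translate([622, 495, 76]) cube([70, 19, 897]);
translate([825, 495, 76]) cube([70, 19, 897]);
translate([1028, 495, 76]) cube([70, 19, 897]);
translate([1231, 495, 76]) cube([70, 19, 897]);
translate([1434, 495, 76]) cube([70, 19, 897]);
translate([1637, 495, 76]) cube([70, 19, 897]);
translate([1840, 495, 76]) cube([70, 19, 897]);
translate([2043, 495, 76]) cube([70, 19, 897]);
translate([2246, 495, 76]) cube([70, 19, 897]);


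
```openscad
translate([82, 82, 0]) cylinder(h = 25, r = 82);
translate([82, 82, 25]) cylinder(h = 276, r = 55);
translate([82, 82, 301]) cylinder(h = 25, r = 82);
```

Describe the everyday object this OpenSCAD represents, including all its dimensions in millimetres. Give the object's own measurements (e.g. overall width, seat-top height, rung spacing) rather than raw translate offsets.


A spool: two coaxial disc flanges of radius 82 mm and thickness 25 mm, joined by a core cylinder of radius 55 mm and height 276 mm. The lower flange rests on z = 0 and the three cylinders share a vertical axis.


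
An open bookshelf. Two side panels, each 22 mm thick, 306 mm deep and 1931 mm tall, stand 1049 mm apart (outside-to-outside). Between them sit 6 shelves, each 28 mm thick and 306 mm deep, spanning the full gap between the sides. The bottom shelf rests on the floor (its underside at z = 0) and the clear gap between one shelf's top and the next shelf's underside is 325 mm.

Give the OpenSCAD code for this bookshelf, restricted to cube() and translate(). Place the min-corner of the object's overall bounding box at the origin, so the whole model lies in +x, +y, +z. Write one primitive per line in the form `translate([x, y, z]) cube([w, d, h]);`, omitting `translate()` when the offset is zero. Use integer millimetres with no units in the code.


cube([22, 306, 1931]);
translate([1027, 0, 0]) cube([22, 306, 1931]);
translate([22, 0, 0]) cube([1005, 306, 28]);
translate([22, 0, 353]) cube([1005, 306, 28]);
translate([22, 0, 706]) cube([1005, 306, 28]);
translate([22, 0, 1059]) cube([1005, 306, 28]);
translate([22, 0, 1412]) cube([1005, 306, 28]);
translate([22, 0, 1765]) cube([1005, 306, 28]);


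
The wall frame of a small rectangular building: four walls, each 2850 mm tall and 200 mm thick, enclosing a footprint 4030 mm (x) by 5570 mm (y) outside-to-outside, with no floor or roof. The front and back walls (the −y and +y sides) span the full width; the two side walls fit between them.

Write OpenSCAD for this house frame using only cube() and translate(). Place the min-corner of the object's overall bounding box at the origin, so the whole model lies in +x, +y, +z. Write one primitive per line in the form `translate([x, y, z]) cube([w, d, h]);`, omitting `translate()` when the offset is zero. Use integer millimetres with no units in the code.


cube([4030, 200, 2850]);
translate([0, 5370, 0]) cube([4030, 200, 2850]);
translate([0, 200, 0]) cube([200, 5170, 2850]);
translate([3830, 200, 0]) cube([200, 5170, 2850]);


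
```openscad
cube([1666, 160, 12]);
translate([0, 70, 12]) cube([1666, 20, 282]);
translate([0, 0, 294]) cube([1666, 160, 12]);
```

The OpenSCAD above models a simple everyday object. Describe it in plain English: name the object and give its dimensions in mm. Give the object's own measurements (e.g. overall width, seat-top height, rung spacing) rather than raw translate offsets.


An I-beam lying along x, 1666 mm long. Overall section height 306 mm. Two flanges 160 mm wide (y) and 12 mm thick, one on the floor and one at the top; a web 20 mm thick runs between them, centred on the flange width.


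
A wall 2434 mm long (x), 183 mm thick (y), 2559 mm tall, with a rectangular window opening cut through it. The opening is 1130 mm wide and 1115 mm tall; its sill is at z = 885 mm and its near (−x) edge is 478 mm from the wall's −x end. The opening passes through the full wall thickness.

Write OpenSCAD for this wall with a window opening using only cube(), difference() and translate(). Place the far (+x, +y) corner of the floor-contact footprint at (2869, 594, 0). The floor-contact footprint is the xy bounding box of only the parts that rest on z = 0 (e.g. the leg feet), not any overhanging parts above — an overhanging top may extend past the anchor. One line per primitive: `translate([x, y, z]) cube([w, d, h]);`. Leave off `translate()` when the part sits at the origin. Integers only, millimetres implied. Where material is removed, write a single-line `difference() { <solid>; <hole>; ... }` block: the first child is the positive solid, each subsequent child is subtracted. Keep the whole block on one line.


difference() { translate([435, 411, 0]) cube([2434, 183, 2559]); translate([913, 411, 885]) cube([1130, 183, 1115]); }


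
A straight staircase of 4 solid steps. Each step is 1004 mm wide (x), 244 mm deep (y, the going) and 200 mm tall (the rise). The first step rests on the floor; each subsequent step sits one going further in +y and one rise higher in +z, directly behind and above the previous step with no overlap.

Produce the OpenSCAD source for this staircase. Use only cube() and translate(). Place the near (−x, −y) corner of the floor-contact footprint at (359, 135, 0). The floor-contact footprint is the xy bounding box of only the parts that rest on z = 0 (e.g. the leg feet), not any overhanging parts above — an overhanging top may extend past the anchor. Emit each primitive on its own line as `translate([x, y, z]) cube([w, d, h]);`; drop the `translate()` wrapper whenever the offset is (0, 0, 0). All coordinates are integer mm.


translate([359, 135, 0]) cube([1004, 244, 200]);
translate([359, 379, 200]) cube([1004, 244, 200]);
translate([359, 623, 400]) cube([1004, 244, 200]);
translate([359, 867, 600]) cube([1004, 244, 200]);


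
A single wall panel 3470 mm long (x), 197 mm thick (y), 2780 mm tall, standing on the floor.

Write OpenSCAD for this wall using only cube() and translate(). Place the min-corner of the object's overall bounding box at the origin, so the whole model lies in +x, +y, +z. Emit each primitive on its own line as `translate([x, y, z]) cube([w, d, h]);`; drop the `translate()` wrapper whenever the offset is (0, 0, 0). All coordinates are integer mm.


cube([3470, 197, 2780]);


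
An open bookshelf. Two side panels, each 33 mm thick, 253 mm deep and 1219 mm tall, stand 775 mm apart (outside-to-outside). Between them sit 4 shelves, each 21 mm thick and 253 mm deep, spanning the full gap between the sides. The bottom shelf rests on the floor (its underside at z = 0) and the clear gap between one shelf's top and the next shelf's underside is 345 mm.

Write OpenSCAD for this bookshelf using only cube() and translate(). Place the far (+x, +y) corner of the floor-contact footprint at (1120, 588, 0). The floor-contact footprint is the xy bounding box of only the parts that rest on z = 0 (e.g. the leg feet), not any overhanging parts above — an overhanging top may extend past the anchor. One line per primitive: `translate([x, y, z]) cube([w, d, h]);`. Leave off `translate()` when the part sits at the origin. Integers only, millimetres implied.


translate([345, 335, 0]) cube([33, 253, 1219]);
translate([1087, 335, 0]) cube([33, 253, 1219]);
translate([378, 335, 0]) cube([709, 253, 21]);
translate([378, 335, 366]) cube([709, 253, 21]);
translate([378, 335, 732]) cube([709, 253, 21]);
translate([378, 335, 1098]) cube([709, 253, 21]);


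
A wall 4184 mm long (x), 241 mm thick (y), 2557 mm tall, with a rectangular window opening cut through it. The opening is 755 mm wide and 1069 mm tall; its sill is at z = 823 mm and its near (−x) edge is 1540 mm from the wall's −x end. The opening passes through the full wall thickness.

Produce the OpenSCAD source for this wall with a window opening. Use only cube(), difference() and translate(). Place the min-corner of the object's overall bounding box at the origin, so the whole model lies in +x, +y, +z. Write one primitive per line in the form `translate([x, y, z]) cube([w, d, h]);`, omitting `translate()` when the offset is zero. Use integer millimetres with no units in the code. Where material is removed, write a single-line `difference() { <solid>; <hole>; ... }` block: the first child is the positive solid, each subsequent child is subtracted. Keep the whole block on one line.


difference() { cube([4184, 241, 2557]); translate([1540, 0, 823]) cube([755, 241, 1069]); }


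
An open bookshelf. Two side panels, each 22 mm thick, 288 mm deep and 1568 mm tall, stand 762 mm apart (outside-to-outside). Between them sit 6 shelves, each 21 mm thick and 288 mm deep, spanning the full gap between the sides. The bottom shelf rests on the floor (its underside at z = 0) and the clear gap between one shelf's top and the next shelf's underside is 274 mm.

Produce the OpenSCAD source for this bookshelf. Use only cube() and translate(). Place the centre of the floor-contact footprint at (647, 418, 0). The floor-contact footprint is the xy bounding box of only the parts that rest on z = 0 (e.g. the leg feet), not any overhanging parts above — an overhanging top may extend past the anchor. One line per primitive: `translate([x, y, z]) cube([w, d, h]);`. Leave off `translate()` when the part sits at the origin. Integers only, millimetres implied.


translate([266, 274, 0]) cube([22, 288, 1568]);
translate([1006, 274, 0]) cube([22, 288, 1568]);
translate([288, 274, 0]) cube([718, 288, 21]);
translate([288, 274, 295]) cube([718, 288, 21]);
translate([288, 274, 590]) cube([718, 288, 21]);
translate([288, 274, 885]) cube([718, 288, 21]);
translate([288, 274, 1180]) cube([718, 288, 21]);
translate([288, 274, 1475]) cube([718, 288, 21]);


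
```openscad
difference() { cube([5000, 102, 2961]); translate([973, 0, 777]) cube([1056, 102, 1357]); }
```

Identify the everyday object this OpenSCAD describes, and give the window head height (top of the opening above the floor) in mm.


A wall with a window opening. The window head height is 2134 mm.

A wall with a rectangular opening subtracted — a window. Sill at z = 777, opening 1357 mm tall, so the head is at 777 + 1357 = 2134 mm.


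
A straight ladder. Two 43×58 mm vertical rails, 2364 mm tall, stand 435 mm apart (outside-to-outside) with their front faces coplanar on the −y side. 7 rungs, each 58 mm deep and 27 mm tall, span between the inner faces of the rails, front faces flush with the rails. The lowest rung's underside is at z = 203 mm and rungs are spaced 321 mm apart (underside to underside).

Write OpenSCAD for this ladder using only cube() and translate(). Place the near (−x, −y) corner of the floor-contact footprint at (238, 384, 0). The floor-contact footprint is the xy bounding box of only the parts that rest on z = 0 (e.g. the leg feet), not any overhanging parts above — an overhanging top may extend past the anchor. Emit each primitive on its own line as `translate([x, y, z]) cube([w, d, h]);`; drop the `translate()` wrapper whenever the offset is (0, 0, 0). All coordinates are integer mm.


translate([238, 384, 0]) cube([43, 58, 2364]);
translate([630, 384, 0]) cube([43, 58, 2364]);
translate([281, 384, 203]) cube([349, 58, 27]);
translate([281, 384, 524]) cube([349, 58, 27]);
translate([281, 384, 845]) cube([349, 58, 27]);
translate([281, 384, 1166]) cube([349, 58, 27]);
translate([281, 384, 1487]) cube([349, 58, 27]);
translate([281, 384, 1808]) cube([349, 58, 27]);
translate([281, 384, 2129]) cube([349, 58, 27]);


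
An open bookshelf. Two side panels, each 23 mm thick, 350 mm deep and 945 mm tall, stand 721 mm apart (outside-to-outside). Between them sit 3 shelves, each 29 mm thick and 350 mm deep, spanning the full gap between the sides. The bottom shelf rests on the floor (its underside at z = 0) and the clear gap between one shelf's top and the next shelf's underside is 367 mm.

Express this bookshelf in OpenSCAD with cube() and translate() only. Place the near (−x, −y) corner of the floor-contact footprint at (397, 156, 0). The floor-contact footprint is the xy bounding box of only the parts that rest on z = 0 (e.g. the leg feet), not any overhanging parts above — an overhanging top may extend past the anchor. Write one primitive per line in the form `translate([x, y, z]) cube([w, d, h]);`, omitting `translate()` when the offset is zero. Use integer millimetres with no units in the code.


translate([397, 156, 0]) cube([23, 350, 945]);
translate([1095, 156, 0]) cube([23, 350, 945]);
translate([420, 156, 0]) cube([675, 350, 29]);
translate([420, 156, 396]) cube([675, 350, 29]);
translate([420, 156, 792]) cube([675, 350, 29]);


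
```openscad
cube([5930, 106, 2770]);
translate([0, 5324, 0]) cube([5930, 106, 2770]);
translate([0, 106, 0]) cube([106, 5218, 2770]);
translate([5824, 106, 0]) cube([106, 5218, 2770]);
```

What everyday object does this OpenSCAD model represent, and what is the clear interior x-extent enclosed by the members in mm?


A house (or room) frame. The interior width is 5718 mm.

Four 2770 mm walls enclosing a rectangle with no floor or roof — a room or house frame. Outside width is 5930 mm and wall thickness is 106 mm, so the interior width is 5930 − 2 × 106 = 5718 mm.


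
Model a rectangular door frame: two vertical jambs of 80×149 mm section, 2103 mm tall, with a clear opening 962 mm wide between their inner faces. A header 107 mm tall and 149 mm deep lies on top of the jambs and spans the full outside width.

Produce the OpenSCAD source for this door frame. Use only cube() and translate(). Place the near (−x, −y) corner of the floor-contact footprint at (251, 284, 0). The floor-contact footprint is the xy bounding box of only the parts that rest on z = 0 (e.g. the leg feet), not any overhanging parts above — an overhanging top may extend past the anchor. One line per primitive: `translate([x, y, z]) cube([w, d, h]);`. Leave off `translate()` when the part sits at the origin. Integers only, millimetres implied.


translate([251, 284, 0]) cube([80, 149, 2103]);
translate([1293, 284, 0]) cube([80, 149, 2103]);
translate([251, 284, 2103]) cube([1122, 149, 107]);


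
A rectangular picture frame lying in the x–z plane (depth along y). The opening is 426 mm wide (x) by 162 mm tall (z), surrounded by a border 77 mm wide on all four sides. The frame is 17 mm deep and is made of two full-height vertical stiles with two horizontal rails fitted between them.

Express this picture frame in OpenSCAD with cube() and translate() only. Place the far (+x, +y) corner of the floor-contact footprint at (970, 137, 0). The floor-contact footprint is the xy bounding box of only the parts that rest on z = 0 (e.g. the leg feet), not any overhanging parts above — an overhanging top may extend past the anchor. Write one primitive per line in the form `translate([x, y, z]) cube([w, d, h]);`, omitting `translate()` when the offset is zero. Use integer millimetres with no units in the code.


translate([390, 120, 0]) cube([77, 17, 316]);
translate([893, 120, 0]) cube([77, 17, 316]);
translate([467, 120, 0]) cube([426, 17, 77]);
translate([467, 120, 239]) cube([426, 17, 77]);


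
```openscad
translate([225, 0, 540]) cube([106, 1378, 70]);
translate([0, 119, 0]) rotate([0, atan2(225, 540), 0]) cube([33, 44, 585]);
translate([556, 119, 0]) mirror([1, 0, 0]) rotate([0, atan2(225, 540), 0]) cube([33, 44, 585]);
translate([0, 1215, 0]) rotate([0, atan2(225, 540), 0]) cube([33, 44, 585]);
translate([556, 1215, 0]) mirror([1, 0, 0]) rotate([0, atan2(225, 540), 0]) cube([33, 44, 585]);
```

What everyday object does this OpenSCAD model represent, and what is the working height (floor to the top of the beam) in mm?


A sawhorse. The overall height is 610 mm.

A beam across two mirrored pairs of raked legs — a sawhorse. The beam's underside is at z = 540 (matching the legs' vertical rise in atan2(225, 540)) and the beam is 70 mm tall, so its top is at 540 + 70 = 610 mm. The raked legs top out at the beam's underside, so that is the highest point.


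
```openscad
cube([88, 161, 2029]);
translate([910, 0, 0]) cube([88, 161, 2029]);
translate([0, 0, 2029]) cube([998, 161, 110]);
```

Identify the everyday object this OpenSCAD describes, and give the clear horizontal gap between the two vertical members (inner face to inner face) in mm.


A door frame. The clear opening width is 822 mm.

Two 2029 mm tall posts with a header on top — a door frame. The left jamb is 88 mm wide at x = 0; the right jamb starts at x = 910. The clear opening is 910 − 88 = 822 mm.


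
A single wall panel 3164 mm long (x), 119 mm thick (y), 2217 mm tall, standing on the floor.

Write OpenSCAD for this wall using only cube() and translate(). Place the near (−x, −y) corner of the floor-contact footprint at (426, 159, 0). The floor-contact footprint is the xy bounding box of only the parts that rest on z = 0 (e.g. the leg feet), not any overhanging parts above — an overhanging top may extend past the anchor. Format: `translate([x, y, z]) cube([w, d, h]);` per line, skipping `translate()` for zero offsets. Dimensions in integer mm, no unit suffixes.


translate([426, 159, 0]) cube([3164, 119, 2217]);


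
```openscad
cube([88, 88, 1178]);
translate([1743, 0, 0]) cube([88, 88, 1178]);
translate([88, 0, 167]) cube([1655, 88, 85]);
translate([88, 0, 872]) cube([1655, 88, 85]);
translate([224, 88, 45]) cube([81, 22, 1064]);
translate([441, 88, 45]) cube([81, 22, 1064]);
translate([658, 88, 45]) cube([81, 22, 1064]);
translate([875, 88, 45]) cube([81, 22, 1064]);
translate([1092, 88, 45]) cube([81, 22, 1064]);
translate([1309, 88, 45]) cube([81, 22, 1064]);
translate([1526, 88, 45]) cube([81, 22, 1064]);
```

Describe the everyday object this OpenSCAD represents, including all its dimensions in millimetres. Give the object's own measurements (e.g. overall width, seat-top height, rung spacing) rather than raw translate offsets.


A fence section. Two 88×88 mm posts, 1178 mm tall, stand on the floor with a clear span of 1655 mm between their inner faces. Two horizontal rails of 88×85 mm section span the gap between the posts with their undersides at z = 167 mm and z = 872 mm, flush with the posts' −y face. 7 pickets, each 81 mm wide, 22 mm thick and 1064 mm tall, are fixed to the +y face of the rails with their bottoms at z = 45 mm, spaced across the span with a 136 mm gap after the −x post and between neighbouring pickets and before the +x post.


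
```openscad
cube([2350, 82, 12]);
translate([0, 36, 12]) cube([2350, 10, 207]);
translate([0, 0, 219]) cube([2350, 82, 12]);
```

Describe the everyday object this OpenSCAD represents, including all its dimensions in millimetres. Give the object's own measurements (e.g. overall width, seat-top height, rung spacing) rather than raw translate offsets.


An I-beam lying along x, 2350 mm long. Overall section height 231 mm. Two flanges 82 mm wide (y) and 12 mm thick, one on the floor and one at the top; a web 10 mm thick runs between them, centred on the flange width.


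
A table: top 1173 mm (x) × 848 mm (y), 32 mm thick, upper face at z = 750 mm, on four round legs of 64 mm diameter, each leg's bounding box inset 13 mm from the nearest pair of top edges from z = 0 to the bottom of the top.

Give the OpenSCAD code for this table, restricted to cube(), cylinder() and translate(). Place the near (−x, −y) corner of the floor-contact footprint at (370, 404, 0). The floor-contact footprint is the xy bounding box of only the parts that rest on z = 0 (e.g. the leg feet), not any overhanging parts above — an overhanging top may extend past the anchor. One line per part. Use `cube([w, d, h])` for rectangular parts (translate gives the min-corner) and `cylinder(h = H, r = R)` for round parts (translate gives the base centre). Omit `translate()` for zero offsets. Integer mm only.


translate([357, 391, 718]) cube([1173, 848, 32]);
translate([402, 436, 0]) cylinder(h = 718, r = 32);
translate([1485, 436, 0]) cylinder(h = 718, r = 32);
translate([402, 1194, 0]) cylinder(h = 718, r = 32);
translate([1485, 1194, 0]) cylinder(h = 718, r = 32);


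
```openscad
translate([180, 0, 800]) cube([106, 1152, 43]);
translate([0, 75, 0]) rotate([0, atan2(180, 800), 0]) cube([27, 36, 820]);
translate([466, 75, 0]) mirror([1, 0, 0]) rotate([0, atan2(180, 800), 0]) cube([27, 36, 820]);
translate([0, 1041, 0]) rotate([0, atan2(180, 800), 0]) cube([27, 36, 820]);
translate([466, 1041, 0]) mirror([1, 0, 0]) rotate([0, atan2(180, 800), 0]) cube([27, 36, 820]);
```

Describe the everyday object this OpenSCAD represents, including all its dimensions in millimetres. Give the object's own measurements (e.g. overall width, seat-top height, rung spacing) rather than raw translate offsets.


A sawhorse. A 106×1152×43 mm beam (x, y, z) sits on two A-frame leg pairs. Each pair is two raked legs of 27×36 mm section (36 mm along y) splaying symmetrically in x. Each leg rises 800 mm vertically over 180 mm of horizontal reach and is 820 mm long along its own axis. Every leg's outer bottom edge rests on the floor and its outer top edge meets a bottom edge of the beam — the left legs (tilting toward +x) meet the beam's −x bottom edge, the right legs (their mirror images, tilting toward −x) meet its +x bottom edge — so the leg tops tuck under the beam, the beam's underside is 800 mm above the floor, and the feet are 466 mm apart outside-to-outside with the beam centred between them. The two leg pairs are set in 75 mm from either end of the beam.


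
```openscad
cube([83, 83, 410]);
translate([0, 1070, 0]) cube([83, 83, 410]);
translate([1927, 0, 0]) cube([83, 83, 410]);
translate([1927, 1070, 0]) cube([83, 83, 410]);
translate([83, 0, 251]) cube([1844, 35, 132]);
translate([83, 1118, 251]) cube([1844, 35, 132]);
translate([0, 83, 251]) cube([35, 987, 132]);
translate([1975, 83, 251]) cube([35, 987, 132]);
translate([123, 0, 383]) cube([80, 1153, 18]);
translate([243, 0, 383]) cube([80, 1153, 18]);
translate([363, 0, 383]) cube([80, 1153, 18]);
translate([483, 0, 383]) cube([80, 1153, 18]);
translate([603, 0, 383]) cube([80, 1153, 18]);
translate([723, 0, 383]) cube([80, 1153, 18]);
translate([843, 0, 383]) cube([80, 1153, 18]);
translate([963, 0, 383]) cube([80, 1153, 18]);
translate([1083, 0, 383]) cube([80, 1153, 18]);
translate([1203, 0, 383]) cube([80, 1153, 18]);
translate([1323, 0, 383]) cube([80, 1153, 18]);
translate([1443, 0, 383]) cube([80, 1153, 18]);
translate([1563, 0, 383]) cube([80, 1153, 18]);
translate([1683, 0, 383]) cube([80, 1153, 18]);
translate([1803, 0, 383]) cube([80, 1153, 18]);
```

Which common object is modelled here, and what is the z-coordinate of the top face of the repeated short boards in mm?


A bed frame. The slat-top height is 401 mm.

Four posts, four rails, and a row of slats — a bed frame. Slats sit on the rails at z = 251 + 132 = 383; with slat thickness 18, the top is 401 mm.


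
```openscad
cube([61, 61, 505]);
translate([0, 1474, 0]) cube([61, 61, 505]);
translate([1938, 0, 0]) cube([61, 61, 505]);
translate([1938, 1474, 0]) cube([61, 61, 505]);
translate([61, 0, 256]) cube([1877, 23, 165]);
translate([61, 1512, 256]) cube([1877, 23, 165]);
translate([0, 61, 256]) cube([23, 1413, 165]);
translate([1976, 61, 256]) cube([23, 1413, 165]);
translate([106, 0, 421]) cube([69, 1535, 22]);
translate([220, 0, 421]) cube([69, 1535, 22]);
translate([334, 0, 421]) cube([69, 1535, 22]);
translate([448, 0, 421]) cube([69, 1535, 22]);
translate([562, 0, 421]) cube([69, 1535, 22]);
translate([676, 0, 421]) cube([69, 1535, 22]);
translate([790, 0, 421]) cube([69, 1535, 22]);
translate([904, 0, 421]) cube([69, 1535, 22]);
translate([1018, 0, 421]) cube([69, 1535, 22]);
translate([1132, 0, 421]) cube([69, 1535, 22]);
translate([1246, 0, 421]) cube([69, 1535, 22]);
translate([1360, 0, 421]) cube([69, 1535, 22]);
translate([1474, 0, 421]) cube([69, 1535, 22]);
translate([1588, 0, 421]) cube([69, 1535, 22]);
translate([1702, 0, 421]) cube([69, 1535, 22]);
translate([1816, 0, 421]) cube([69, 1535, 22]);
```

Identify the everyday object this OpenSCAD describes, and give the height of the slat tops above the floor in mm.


A bed frame. The slat-top height is 443 mm.

Four posts, four rails, and a row of slats — a bed frame. Slats sit on the rails at z = 256 + 165 = 421; with slat thickness 22, the top is 443 mm.


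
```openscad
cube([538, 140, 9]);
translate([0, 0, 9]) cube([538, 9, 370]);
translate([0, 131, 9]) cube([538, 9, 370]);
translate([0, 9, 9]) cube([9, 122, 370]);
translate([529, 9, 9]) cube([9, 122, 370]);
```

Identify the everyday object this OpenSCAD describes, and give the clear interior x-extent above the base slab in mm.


An open box. The internal width is 520 mm.

A 538×140 base slab with four walls standing on it — an open box. The base is 538 mm wide and the walls are 9 mm thick, so the internal width is 538 − 2 × 9 = 520 mm.


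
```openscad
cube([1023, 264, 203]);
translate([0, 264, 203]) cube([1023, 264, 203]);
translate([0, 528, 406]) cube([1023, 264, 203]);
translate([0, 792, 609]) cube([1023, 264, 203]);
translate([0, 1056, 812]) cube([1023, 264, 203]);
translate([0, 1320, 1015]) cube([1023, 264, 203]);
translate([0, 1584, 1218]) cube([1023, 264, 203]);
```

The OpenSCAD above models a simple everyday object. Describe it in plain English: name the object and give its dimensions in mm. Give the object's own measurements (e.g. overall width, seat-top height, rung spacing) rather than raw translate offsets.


A straight staircase of 7 solid steps. Each step is 1023 mm wide (x), 264 mm deep (y, the going) and 203 mm tall (the rise). The first step rests on the floor; each subsequent step sits one going further in +y and one rise higher in +z, directly behind and above the previous step with no overlap.


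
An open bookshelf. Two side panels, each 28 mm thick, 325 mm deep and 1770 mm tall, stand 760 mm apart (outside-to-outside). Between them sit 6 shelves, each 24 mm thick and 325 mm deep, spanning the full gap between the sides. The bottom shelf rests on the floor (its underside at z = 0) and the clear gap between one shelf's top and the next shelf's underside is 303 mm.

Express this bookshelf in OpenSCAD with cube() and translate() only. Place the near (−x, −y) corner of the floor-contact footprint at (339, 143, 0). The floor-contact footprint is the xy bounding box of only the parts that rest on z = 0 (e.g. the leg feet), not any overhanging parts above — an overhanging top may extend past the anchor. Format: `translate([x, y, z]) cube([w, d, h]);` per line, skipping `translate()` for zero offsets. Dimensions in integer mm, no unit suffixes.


translate([339, 143, 0]) cube([28, 325, 1770]);
translate([1071, 143, 0]) cube([28, 325, 1770]);
translate([367, 143, 0]) cube([704, 325, 24]);
translate([367, 143, 327]) cube([704, 325, 24]);
translate([367, 143, 654]) cube([704, 325, 24]);
translate([367, 143, 981]) cube([704, 325, 24]);
translate([367, 143, 1308]) cube([704, 325, 24]);
translate([367, 143, 1635]) cube([704, 325, 24]);


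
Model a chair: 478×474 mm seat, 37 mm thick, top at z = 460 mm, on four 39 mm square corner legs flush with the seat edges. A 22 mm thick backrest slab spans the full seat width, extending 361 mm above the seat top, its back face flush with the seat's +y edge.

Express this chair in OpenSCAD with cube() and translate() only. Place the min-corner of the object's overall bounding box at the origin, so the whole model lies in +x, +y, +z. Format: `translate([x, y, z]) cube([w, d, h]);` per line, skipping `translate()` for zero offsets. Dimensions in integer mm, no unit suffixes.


// leg_h = 460 - 37 = 423
translate([0, 0, 423]) cube([478, 474, 37]);
cube([39, 39, 423]);
translate([439, 0, 0]) cube([39, 39, 423]);
translate([0, 435, 0]) cube([39, 39, 423]);
translate([439, 435, 0]) cube([39, 39, 423]);
translate([0, 452, 460]) cube([478, 22, 361]);


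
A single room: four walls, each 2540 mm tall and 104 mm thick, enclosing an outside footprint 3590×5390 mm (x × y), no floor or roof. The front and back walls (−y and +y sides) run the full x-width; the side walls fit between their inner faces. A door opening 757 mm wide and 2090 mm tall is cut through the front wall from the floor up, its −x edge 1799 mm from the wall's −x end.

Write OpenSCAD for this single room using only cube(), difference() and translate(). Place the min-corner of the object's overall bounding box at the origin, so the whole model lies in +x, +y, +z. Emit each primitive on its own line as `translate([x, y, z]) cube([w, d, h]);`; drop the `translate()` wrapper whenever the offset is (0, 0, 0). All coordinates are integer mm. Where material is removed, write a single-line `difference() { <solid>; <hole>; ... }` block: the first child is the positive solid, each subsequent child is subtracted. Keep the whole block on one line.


difference() { cube([3590, 104, 2540]); translate([1799, 0, 0]) cube([757, 104, 2090]); }
translate([0, 5286, 0]) cube([3590, 104, 2540]);
translate([0, 104, 0]) cube([104, 5182, 2540]);
translate([3486, 104, 0]) cube([104, 5182, 2540]);


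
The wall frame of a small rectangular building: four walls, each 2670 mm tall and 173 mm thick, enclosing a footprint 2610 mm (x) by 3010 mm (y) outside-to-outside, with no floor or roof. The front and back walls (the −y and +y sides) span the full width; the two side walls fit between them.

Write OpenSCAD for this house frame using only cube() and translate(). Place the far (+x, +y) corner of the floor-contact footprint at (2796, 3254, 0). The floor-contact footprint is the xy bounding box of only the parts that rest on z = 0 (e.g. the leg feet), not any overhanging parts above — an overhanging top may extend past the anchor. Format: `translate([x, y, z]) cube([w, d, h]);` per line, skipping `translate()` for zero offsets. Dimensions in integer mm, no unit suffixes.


translate([186, 244, 0]) cube([2610, 173, 2670]);
translate([186, 3081, 0]) cube([2610, 173, 2670]);
translate([186, 417, 0]) cube([173, 2664, 2670]);
translate([2623, 417, 0]) cube([173, 2664, 2670]);


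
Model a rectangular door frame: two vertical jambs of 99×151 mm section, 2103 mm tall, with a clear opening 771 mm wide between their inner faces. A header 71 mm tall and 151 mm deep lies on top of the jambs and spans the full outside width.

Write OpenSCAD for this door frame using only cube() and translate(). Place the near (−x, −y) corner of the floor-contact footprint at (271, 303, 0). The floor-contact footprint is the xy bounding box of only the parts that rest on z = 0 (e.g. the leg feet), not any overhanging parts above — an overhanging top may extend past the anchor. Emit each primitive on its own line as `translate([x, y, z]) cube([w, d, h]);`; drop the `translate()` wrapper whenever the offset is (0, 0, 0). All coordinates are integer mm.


translate([271, 303, 0]) cube([99, 151, 2103]);
translate([1141, 303, 0]) cube([99, 151, 2103]);
translate([271, 303, 2103]) cube([969, 151, 71]);


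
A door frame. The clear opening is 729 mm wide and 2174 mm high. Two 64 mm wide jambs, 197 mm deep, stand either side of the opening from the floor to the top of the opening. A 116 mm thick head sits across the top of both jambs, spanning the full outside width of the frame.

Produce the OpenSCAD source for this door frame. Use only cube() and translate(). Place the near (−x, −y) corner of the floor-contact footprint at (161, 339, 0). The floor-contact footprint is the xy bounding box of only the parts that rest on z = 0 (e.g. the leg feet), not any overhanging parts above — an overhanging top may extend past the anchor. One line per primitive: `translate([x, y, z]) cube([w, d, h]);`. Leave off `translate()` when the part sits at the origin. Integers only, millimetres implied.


translate([161, 339, 0]) cube([64, 197, 2174]);
translate([954, 339, 0]) cube([64, 197, 2174]);
translate([161, 339, 2174]) cube([857, 197, 116]);
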